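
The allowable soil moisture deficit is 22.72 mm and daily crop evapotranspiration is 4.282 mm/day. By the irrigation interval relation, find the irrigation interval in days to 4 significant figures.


Approach: apply the irrigation interval relation, interval = SMD / ETc.
interval = 22.72 / 4.282 = 5.306 days
Therefore the irrigation interval = 5.306 days.


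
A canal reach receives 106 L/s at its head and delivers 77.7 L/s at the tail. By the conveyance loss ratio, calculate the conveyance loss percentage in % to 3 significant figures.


Approach: apply the conveyance loss ratio, loss% = ((Q_head - Q_tail)/Q_head)*100.
loss = ((106 - 77.7)/106)*100 = 26.7 %
Therefore the conveyance loss percentage = 26.7 %.


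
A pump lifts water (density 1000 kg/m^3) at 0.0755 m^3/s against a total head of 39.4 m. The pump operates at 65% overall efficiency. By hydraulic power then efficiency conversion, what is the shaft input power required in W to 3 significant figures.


Approach: apply hydraulic power then efficiency conversion, P = rho*g*Q*H; P_in = P/eta.
Step 1 — hydraulic power (P = rho*g*Q*H):
  P = 1000 * 9.81 * 0.0755 * 39.4 = 29182 W
Step 2 — input power: P_in = P/eta = 29182 / 0.65 = 44900 W
Therefore the shaft input power required = 44900 W.


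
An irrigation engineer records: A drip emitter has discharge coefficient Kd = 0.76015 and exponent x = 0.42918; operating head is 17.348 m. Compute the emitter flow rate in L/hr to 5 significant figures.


Approach: apply the emitter characteristic equation, q = Kd * h^x.
q = 0.76015 * 17.348^0.42918 = 2.5868 L/hr
Therefore the emitter flow rate = 2.5868 L/hr.


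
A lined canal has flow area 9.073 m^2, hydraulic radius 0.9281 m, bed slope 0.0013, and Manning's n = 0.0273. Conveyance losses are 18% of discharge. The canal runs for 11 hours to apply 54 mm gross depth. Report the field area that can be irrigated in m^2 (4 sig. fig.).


Approach: apply Manning's equation with a conveyance and depth budget, Q = (1/n)*A*R^(2/3)*S^(1/2); Q_field = Q*(1-loss); Area = Q_field*t/(d/1000).
Step 1 — canal discharge (Manning's equation):
  Q = (1/0.0273) * 9.073 * 0.9281^(2/3) * 0.0013^(1/2) = 11.4014 m^3/s
Step 2 — delivered flow: Q_field = 11.4014*(1 - 18/100) = 9.34911 m^3/s
Step 3 — volume delivered: V = 9.34911 * 11*3600 = 370225 m^3
Step 4 — area served: A = V / (depth/1000) = 370225 / 0.054 = 6856000 m^2
Therefore the field area that can be irrigated = 6856000 m^2.


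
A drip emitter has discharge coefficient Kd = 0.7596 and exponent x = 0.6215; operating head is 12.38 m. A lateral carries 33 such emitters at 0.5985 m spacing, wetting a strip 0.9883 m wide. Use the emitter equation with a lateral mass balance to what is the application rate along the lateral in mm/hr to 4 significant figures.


Approach: apply the emitter equation with a lateral mass balance, q = Kd*h^x; Q = n*q; rate = Q/(n*spacing*width).
Step 1 — single emitter flow (q = Kd*h^x):
  q = 0.7596 * 12.38^0.6215 = 3.62836 L/hr
Step 2 — total lateral flow: Q = 33 * 3.62836 = 119.736 L/hr
Step 3 — wetted area: A = 33 * 0.5985 * 0.9883 = 19.5194 m^2
Step 4 — application rate: Q/A = 119.736/19.5194 = 6.134 mm/hr
Therefore the application rate along the lateral = 6.134 mm/hr.


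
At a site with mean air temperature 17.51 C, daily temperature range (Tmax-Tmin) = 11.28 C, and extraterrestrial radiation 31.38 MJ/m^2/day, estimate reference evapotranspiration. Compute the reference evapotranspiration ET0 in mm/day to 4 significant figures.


Approach: apply the Hargreaves-Samani method, ET0 = 0.0023*(Tmean+17.8)*sqrt(Tmax-Tmin)*0.408*Ra.
ET0 = 0.0023*(17.51+17.8)*sqrt(11.28)*0.408*31.38 = 3.492 mm/day
Therefore the reference evapotranspiration ET0 = 3.492 mm/day.


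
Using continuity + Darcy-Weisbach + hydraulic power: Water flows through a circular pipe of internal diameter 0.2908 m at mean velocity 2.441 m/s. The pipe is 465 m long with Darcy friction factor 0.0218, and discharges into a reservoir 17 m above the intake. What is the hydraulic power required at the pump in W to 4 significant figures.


Approach: apply continuity + Darcy-Weisbach + hydraulic power, Q = A*v; hf = f*(L/D)*(v^2/(2g)); H = static + hf; P = rho*g*Q*H.
Step 1 — flow rate (continuity, Q = A*v):
  A = pi*(0.2908/2)^2 = 0.0664169 m^2
  Q = 0.0664169 * 2.441 = 0.162124 m^3/s
Step 2 — friction head loss (Darcy-Weisbach):
  hf = 0.0218 * (465/0.2908) * (2.441^2 / (2*9.81))
  hf = 10.5865 m
Step 3 — total head: H = 17 + 10.5865 = 27.5865 m
Step 4 — hydraulic power (P = rho*g*Q*H):
  P = 1000 * 9.81 * 0.162124 * 27.5865 = 43870 W
Therefore the hydraulic power required at the pump = 43870 W.


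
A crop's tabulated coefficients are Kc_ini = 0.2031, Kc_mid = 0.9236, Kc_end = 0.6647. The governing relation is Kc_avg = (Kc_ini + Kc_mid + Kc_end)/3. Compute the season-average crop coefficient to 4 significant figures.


Kc_avg = (0.2031 + 0.9236 + 0.6647)/3 = 0.5971
Therefore the season-average crop coefficient = 0.5971.


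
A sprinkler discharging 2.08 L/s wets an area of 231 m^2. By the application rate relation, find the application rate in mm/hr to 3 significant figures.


Approach: apply the application rate relation, rate = (Q/A)*3600.
rate = (2.08 / 231) * 3600 = 32.4 mm/hr
Therefore the application rate = 32.4 mm/hr.


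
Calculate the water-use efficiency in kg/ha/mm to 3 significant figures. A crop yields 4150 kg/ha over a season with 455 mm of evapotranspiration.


Approach: apply the water-use efficiency ratio, WUE = yield/ET.
WUE = 4150 / 455 = 9.12 kg/ha/mm
Therefore the water-use efficiency = 9.12 kg/ha/mm.


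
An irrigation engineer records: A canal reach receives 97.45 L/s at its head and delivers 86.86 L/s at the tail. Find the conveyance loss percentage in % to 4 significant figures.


Approach: apply the conveyance loss ratio, loss% = ((Q_head - Q_tail)/Q_head)*100.
loss = ((97.45 - 86.86)/97.45)*100 = 10.87 %
Therefore the conveyance loss percentage = 10.87 %.


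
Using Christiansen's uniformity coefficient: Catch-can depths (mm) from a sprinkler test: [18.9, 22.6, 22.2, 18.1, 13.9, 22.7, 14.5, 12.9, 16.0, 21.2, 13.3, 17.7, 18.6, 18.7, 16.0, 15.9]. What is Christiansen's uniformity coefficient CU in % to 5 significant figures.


Approach: apply Christiansen's uniformity coefficient, CU = (1 - mean_abs_deviation/mean)*100.
mean = 17.70000 mm
mean |d_i - mean| = 2.675000 mm
CU = (1 - 2.675000/17.70000)*100 = 84.887 %
Therefore Christiansen's uniformity coefficient CU = 84.887 %.


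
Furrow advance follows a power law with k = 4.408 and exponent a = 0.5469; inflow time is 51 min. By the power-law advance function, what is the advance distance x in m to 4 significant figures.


Approach: apply the power-law advance function, x = k*t^a.
x = 4.408 * 51^0.5469 = 37.85 m
Therefore the advance distance x = 37.85 m.


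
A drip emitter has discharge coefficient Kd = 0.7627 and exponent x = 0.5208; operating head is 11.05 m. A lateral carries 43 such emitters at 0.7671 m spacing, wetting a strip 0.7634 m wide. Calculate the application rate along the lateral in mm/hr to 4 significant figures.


Approach: apply the emitter equation with a lateral mass balance, q = Kd*h^x; Q = n*q; rate = Q/(n*spacing*width).
Step 1 — single emitter flow (q = Kd*h^x):
  q = 0.7627 * 11.05^0.5208 = 2.66524 L/hr
Step 2 — total lateral flow: Q = 43 * 2.66524 = 114.605 L/hr
Step 3 — wetted area: A = 43 * 0.7671 * 0.7634 = 25.1810 m^2
Step 4 — application rate: Q/A = 114.605/25.1810 = 4.551 mm/hr
Therefore the application rate along the lateral = 4.551 mm/hr.


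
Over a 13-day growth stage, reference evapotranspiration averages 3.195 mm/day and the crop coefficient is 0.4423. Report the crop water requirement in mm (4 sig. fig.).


Approach: apply the crop water requirement relation, CWR = ET0 * Kc * days.
CWR = 3.195 * 0.4423 * 13 = 18.37 mm
Therefore the crop water requirement = 18.37 mm.


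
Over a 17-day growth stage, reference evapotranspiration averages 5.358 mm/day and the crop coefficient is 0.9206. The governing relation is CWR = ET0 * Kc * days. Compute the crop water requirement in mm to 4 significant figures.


CWR = 5.358 * 0.9206 * 17 = 83.85 mm
Therefore the crop water requirement = 83.85 mm.


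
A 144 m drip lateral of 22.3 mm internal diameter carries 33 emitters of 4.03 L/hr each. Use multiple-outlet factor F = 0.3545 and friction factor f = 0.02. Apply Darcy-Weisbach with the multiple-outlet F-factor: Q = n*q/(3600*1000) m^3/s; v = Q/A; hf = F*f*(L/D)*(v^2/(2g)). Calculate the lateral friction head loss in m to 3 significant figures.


Q = 33*4.03/(3600*1000) = 3.6942e-05 m^3/s
A = pi*(22.3e-3/2)^2 = 3.9057e-04 m^2, so v = Q/A = 0.094584 m/s
hf = 0.3545*0.02*(144/0.0223)*(0.094584^2/(2*9.81)) = 0.0209 m
Therefore the lateral friction head loss = 0.0209 m.


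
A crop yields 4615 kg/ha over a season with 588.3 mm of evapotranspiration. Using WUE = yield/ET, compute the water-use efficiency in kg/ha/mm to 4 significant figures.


WUE = 4615 / 588.3 = 7.845 kg/ha/mm
Therefore the water-use efficiency = 7.845 kg/ha/mm.


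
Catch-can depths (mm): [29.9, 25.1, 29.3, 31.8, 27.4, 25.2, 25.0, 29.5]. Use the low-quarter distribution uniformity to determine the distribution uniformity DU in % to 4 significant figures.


Approach: apply the low-quarter distribution uniformity, DU = (mean of lowest quarter of readings / overall mean)*100.
sorted lowest 2 of 8: [25.0, 25.1] -> mean = 25.0500 mm
overall mean = 27.9000 mm
DU = (25.0500/27.9000)*100 = 89.78 %
Therefore the distribution uniformity DU = 89.78 %.


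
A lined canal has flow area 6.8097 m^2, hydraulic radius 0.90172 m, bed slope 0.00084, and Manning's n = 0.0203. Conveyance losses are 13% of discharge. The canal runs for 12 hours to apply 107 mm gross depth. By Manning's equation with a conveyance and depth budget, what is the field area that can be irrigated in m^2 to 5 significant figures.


Approach: apply Manning's equation with a conveyance and depth budget, Q = (1/n)*A*R^(2/3)*S^(1/2); Q_field = Q*(1-loss); Area = Q_field*t/(d/1000).
Step 1 — canal discharge (Manning's equation):
  Q = (1/0.0203) * 6.8097 * 0.90172^(2/3) * 0.00084^(1/2) = 9.074431 m^3/s
Step 2 — delivered flow: Q_field = 9.074431*(1 - 13/100) = 7.894755 m^3/s
Step 3 — volume delivered: V = 7.894755 * 12*3600 = 341053.4 m^3
Step 4 — area served: A = V / (depth/1000) = 341053.4 / 0.107 = 3187400 m^2
Therefore the field area that can be irrigated = 3187400 m^2.


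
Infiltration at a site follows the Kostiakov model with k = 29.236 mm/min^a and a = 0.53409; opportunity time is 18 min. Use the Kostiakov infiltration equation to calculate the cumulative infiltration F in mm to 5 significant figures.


Approach: apply the Kostiakov infiltration equation, F = k*t^a.
F = 29.236 * 18^0.53409 = 136.88 mm
Therefore the cumulative infiltration F = 136.88 mm.


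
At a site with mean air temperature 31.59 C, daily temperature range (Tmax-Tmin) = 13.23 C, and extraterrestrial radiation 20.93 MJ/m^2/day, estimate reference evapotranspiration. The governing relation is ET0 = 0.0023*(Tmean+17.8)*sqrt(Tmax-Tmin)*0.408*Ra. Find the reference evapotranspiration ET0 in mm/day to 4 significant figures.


ET0 = 0.0023*(31.59+17.8)*sqrt(13.23)*0.408*20.93 = 3.528 mm/day
Therefore the reference evapotranspiration ET0 = 3.528 mm/day.


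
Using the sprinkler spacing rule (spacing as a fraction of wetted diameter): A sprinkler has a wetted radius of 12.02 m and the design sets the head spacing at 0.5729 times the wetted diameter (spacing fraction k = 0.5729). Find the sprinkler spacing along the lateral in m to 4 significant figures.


Approach: apply the sprinkler spacing rule (spacing as a fraction of wetted diameter), S = k*(2*R).
S = 0.5729 * (2 * 12.02) = 13.77 m
Therefore the sprinkler spacing along the lateral = 13.77 m.


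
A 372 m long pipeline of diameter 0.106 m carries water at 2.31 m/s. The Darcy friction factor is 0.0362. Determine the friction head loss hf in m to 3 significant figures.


Approach: apply the Darcy-Weisbach equation, hf = f*(L/D)*(v^2/(2g)).
hf = 0.0362 * (372/0.106) * (2.31^2 / (2*9.81))
hf = 34.6 m
Therefore the friction head loss hf = 34.6 m.


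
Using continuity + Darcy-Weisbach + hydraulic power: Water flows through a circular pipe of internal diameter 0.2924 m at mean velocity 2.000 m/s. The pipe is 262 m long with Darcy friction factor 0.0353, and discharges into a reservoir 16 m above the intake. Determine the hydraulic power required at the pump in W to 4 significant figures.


Approach: apply continuity + Darcy-Weisbach + hydraulic power, Q = A*v; hf = f*(L/D)*(v^2/(2g)); H = static + hf; P = rho*g*Q*H.
Step 1 — flow rate (continuity, Q = A*v):
  A = pi*(0.2924/2)^2 = 0.0671498 m^2
  Q = 0.0671498 * 2.000 = 0.134300 m^3/s
Step 2 — friction head loss (Darcy-Weisbach):
  hf = 0.0353 * (262/0.2924) * (2.000^2 / (2*9.81))
  hf = 6.44851 m
Step 3 — total head: H = 16 + 6.44851 = 22.4485 m
Step 4 — hydraulic power (P = rho*g*Q*H):
  P = 1000 * 9.81 * 0.134300 * 22.4485 = 29580 W
Therefore the hydraulic power required at the pump = 29580 W.


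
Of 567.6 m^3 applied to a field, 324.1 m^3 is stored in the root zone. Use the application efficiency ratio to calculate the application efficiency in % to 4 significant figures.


Approach: apply the application efficiency ratio, Ea = (stored/applied)*100.
Ea = (324.1/567.6)*100 = 57.10 %
Therefore the application efficiency = 57.10 %.


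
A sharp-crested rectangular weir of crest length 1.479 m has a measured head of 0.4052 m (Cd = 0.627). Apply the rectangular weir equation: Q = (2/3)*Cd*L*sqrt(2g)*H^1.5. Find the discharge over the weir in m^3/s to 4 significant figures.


Q = (2/3)*0.627*1.479*sqrt(2*9.81)*0.4052^1.5 = 0.7063 m^3/s
Therefore the discharge over the weir = 0.7063 m^3/s.


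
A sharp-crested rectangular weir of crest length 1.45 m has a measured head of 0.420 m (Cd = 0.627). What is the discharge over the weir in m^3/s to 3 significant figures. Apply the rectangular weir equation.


Approach: apply the rectangular weir equation, Q = (2/3)*Cd*L*sqrt(2g)*H^1.5.
Q = (2/3)*0.627*1.45*sqrt(2*9.81)*0.420^1.5 = 0.731 m^3/s
Therefore the discharge over the weir = 0.731 m^3/s.


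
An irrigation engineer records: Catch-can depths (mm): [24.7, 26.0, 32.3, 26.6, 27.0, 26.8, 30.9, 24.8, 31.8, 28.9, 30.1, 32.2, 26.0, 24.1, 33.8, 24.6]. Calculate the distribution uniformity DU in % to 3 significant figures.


Approach: apply the low-quarter distribution uniformity, DU = (mean of lowest quarter of readings / overall mean)*100.
sorted lowest 4 of 16: [24.1, 24.6, 24.7, 24.8] -> mean = 24.550 mm
overall mean = 28.163 mm
DU = (24.550/28.163)*100 = 87.2 %
Therefore the distribution uniformity DU = 87.2 %.


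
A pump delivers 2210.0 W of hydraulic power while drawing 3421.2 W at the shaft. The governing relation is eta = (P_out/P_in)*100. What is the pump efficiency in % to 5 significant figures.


eta = (2210.0 / 3421.2) * 100 = 64.597 %
Therefore the pump efficiency = 64.597 %.


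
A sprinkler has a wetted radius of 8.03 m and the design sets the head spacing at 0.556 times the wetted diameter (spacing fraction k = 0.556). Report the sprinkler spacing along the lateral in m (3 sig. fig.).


Approach: apply the sprinkler spacing rule (spacing as a fraction of wetted diameter), S = k*(2*R).
S = 0.556 * (2 * 8.03) = 8.93 m
Therefore the sprinkler spacing along the lateral = 8.93 m.


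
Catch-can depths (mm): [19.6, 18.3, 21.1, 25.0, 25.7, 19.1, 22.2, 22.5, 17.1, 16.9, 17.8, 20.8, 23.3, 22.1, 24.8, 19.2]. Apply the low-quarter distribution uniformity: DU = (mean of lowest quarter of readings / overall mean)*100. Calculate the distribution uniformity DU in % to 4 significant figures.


sorted lowest 4 of 16: [16.9, 17.1, 17.8, 18.3] -> mean = 17.5250 mm
overall mean = 20.9688 mm
DU = (17.5250/20.9688)*100 = 83.58 %
Therefore the distribution uniformity DU = 83.58 %.


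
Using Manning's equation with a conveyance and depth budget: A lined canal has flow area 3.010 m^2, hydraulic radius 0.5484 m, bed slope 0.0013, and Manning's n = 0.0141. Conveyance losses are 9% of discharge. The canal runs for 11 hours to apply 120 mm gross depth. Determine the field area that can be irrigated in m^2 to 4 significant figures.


Approach: apply Manning's equation with a conveyance and depth budget, Q = (1/n)*A*R^(2/3)*S^(1/2); Q_field = Q*(1-loss); Area = Q_field*t/(d/1000).
Step 1 — canal discharge (Manning's equation):
  Q = (1/0.0141) * 3.010 * 0.5484^(2/3) * 0.0013^(1/2) = 5.15684 m^3/s
Step 2 — delivered flow: Q_field = 5.15684*(1 - 9/100) = 4.69273 m^3/s
Step 3 — volume delivered: V = 4.69273 * 11*3600 = 185832 m^3
Step 4 — area served: A = V / (depth/1000) = 185832 / 0.12 = 1549000 m^2
Therefore the field area that can be irrigated = 1549000 m^2.


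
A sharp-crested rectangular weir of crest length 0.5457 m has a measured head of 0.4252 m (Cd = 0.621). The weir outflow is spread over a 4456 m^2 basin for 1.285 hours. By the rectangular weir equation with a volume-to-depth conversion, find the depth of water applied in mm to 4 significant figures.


Approach: apply the rectangular weir equation with a volume-to-depth conversion, Q = (2/3)*Cd*L*sqrt(2g)*H^1.5; d = Q*t/A * 1000.
Step 1 — weir discharge:
  Q = (2/3)*0.621*0.5457*sqrt(2*9.81)*0.4252^1.5 = 0.277456 m^3/s
Step 2 — volume: V = 0.277456 * 1.285*3600 = 1283.51 m^3
Step 3 — depth: d = V/A * 1000 = 1283.51/4456 * 1000 = 288.0 mm
Therefore the depth of water applied = 288.0 mm.


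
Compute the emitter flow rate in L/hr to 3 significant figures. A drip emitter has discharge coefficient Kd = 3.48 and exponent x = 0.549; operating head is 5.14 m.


Approach: apply the emitter characteristic equation, q = Kd * h^x.
q = 3.48 * 5.14^0.549 = 8.55 L/hr
Therefore the emitter flow rate = 8.55 L/hr.


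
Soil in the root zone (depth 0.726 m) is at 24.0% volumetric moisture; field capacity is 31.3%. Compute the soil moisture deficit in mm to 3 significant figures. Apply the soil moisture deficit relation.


Approach: apply the soil moisture deficit relation, SMD = (FC - theta)/100 * depth * 1000.
SMD = (31.3 - 24.0)/100 * 0.726 * 1000 = 53.0 mm
Therefore the soil moisture deficit = 53.0 mm.


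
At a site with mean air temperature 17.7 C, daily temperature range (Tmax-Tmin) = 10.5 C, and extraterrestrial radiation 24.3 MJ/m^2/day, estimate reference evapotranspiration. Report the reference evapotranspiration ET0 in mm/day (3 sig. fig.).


Approach: apply the Hargreaves-Samani method, ET0 = 0.0023*(Tmean+17.8)*sqrt(Tmax-Tmin)*0.408*Ra.
ET0 = 0.0023*(17.7+17.8)*sqrt(10.5)*0.408*24.3 = 2.62 mm/day
Therefore the reference evapotranspiration ET0 = 2.62 mm/day.


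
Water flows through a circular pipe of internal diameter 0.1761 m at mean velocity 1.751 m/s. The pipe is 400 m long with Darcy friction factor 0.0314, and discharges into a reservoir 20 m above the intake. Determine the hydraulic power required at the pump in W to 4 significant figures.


Approach: apply continuity + Darcy-Weisbach + hydraulic power, Q = A*v; hf = f*(L/D)*(v^2/(2g)); H = static + hf; P = rho*g*Q*H.
Step 1 — flow rate (continuity, Q = A*v):
  A = pi*(0.1761/2)^2 = 0.0243561 m^2
  Q = 0.0243561 * 1.751 = 0.0426476 m^3/s
Step 2 — friction head loss (Darcy-Weisbach):
  hf = 0.0314 * (400/0.1761) * (1.751^2 / (2*9.81))
  hf = 11.1456 m
Step 3 — total head: H = 20 + 11.1456 = 31.1456 m
Step 4 — hydraulic power (P = rho*g*Q*H):
  P = 1000 * 9.81 * 0.0426476 * 31.1456 = 13030 W
Therefore the hydraulic power required at the pump = 13030 W.


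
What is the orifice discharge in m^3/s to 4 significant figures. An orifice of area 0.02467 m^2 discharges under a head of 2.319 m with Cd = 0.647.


Approach: apply the orifice equation, Q = Cd*A*sqrt(2*g*h).
Q = 0.647 * 0.02467 * sqrt(2*9.81*2.319) = 0.1077 m^3/s
Therefore the orifice discharge = 0.1077 m^3/s.


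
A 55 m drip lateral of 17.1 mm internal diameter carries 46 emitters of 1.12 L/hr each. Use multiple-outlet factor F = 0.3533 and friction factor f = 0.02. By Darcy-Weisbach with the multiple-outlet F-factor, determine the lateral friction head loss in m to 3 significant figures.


Approach: apply Darcy-Weisbach with the multiple-outlet F-factor, Q = n*q/(3600*1000) m^3/s; v = Q/A; hf = F*f*(L/D)*(v^2/(2g)).
Q = 46*1.12/(3600*1000) = 1.4311e-05 m^3/s
A = pi*(17.1e-3/2)^2 = 2.2966e-04 m^2, so v = Q/A = 0.062315 m/s
hf = 0.3533*0.02*(55/0.0171)*(0.062315^2/(2*9.81)) = 0.00450 m
Therefore the lateral friction head loss = 0.00450 m.


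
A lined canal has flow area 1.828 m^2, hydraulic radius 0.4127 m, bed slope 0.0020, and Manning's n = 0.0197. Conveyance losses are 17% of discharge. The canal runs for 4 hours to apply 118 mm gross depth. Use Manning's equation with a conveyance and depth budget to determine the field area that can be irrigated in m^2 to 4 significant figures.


Approach: apply Manning's equation with a conveyance and depth budget, Q = (1/n)*A*R^(2/3)*S^(1/2); Q_field = Q*(1-loss); Area = Q_field*t/(d/1000).
Step 1 — canal discharge (Manning's equation):
  Q = (1/0.0197) * 1.828 * 0.4127^(2/3) * 0.0020^(1/2) = 2.30028 m^3/s
Step 2 — delivered flow: Q_field = 2.30028*(1 - 17/100) = 1.90923 m^3/s
Step 3 — volume delivered: V = 1.90923 * 4*3600 = 27493.0 m^3
Step 4 — area served: A = V / (depth/1000) = 27493.0 / 0.118 = 233000 m^2
Therefore the field area that can be irrigated = 233000 m^2.


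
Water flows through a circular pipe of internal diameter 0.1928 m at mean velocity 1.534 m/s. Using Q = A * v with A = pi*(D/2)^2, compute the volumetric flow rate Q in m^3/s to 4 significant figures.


A = pi*(0.1928/2)^2 = 0.0291947 m^2
Q = 0.0291947 * 1.534 = 0.04478 m^3/s
Therefore the volumetric flow rate Q = 0.04478 m^3/s.


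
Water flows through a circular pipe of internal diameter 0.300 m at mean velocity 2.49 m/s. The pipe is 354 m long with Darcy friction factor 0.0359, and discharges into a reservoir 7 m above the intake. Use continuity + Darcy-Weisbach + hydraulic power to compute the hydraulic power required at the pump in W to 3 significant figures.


Approach: apply continuity + Darcy-Weisbach + hydraulic power, Q = A*v; hf = f*(L/D)*(v^2/(2g)); H = static + hf; P = rho*g*Q*H.
Step 1 — flow rate (continuity, Q = A*v):
  A = pi*(0.300/2)^2 = 0.070686 m^2
  Q = 0.070686 * 2.49 = 0.17601 m^3/s
Step 2 — friction head loss (Darcy-Weisbach):
  hf = 0.0359 * (354/0.300) * (2.49^2 / (2*9.81))
  hf = 13.387 m
Step 3 — total head: H = 7 + 13.387 = 20.387 m
Step 4 — hydraulic power (P = rho*g*Q*H):
  P = 1000 * 9.81 * 0.17601 * 20.387 = 35200 W
Therefore the hydraulic power required at the pump = 35200 W.


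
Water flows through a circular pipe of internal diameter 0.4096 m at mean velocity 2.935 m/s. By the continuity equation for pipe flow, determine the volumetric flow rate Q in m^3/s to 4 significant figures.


Approach: apply the continuity equation for pipe flow, Q = A * v with A = pi*(D/2)^2.
A = pi*(0.4096/2)^2 = 0.131768 m^2
Q = 0.131768 * 2.935 = 0.3867 m^3/s
Therefore the volumetric flow rate Q = 0.3867 m^3/s.


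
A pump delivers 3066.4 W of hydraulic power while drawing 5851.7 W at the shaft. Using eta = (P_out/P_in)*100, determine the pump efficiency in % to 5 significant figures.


eta = (3066.4 / 5851.7) * 100 = 52.402 %
Therefore the pump efficiency = 52.402 %.


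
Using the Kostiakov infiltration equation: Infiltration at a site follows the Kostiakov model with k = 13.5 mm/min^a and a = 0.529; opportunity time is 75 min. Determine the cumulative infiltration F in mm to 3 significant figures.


Approach: apply the Kostiakov infiltration equation, F = k*t^a.
F = 13.5 * 75^0.529 = 133 mm
Therefore the cumulative infiltration F = 133 mm.


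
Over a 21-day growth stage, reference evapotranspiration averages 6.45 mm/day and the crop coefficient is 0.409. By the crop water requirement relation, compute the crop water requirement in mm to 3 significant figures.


Approach: apply the crop water requirement relation, CWR = ET0 * Kc * days.
CWR = 6.45 * 0.409 * 21 = 55.4 mm
Therefore the crop water requirement = 55.4 mm.


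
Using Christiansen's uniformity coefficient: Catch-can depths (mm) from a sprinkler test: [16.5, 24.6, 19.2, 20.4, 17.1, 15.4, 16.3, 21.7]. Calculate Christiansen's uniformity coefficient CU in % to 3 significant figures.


Approach: apply Christiansen's uniformity coefficient, CU = (1 - mean_abs_deviation/mean)*100.
mean = 18.900 mm
mean |d_i - mean| = 2.5750 mm
CU = (1 - 2.5750/18.900)*100 = 86.4 %
Therefore Christiansen's uniformity coefficient CU = 86.4 %.


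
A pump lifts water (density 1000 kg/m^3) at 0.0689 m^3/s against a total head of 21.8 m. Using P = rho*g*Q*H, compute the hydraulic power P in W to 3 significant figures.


P = 1000 * 9.81 * 0.0689 * 21.8 = 14700 W
Therefore the hydraulic power P = 14700 W.


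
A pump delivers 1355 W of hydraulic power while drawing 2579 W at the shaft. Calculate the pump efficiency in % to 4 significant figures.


Approach: apply the efficiency ratio, eta = (P_out/P_in)*100.
eta = (1355 / 2579) * 100 = 52.54 %
Therefore the pump efficiency = 52.54 %.


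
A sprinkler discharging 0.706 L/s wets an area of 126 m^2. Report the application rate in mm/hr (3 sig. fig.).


Approach: apply the application rate relation, rate = (Q/A)*3600.
rate = (0.706 / 126) * 3600 = 20.2 mm/hr
Therefore the application rate = 20.2 mm/hr.


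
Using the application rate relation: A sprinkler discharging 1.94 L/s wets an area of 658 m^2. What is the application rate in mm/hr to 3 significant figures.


Approach: apply the application rate relation, rate = (Q/A)*3600.
rate = (1.94 / 658) * 3600 = 10.6 mm/hr
Therefore the application rate = 10.6 mm/hr.


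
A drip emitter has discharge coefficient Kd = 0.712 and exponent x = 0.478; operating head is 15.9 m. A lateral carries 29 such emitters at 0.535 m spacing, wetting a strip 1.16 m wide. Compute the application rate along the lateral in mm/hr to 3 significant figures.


Approach: apply the emitter equation with a lateral mass balance, q = Kd*h^x; Q = n*q; rate = Q/(n*spacing*width).
Step 1 — single emitter flow (q = Kd*h^x):
  q = 0.712 * 15.9^0.478 = 2.6715 L/hr
Step 2 — total lateral flow: Q = 29 * 2.6715 = 77.472 L/hr
Step 3 — wetted area: A = 29 * 0.535 * 1.16 = 17.997 m^2
Step 4 — application rate: Q/A = 77.472/17.997 = 4.30 mm/hr
Therefore the application rate along the lateral = 4.30 mm/hr.


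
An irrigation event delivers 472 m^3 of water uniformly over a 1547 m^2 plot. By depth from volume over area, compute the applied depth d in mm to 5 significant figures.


Approach: apply depth from volume over area, d = (V/A)*1000.
d = (472 / 1547) * 1000 = 305.11 mm
Therefore the applied depth d = 305.11 mm.


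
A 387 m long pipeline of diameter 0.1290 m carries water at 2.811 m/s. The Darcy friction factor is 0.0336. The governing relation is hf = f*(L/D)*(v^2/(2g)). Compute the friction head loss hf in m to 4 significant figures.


hf = 0.0336 * (387/0.1290) * (2.811^2 / (2*9.81))
hf = 40.60 m
Therefore the friction head loss hf = 40.60 m.


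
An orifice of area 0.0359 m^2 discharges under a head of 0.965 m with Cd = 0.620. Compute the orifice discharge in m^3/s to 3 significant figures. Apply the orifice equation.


Approach: apply the orifice equation, Q = Cd*A*sqrt(2*g*h).
Q = 0.620 * 0.0359 * sqrt(2*9.81*0.965) = 0.0968 m^3/s
Therefore the orifice discharge = 0.0968 m^3/s.


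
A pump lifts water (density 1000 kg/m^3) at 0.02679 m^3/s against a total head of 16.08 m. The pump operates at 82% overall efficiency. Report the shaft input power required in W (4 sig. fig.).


Approach: apply hydraulic power then efficiency conversion, P = rho*g*Q*H; P_in = P/eta.
Step 1 — hydraulic power (P = rho*g*Q*H):
  P = 1000 * 9.81 * 0.02679 * 16.08 = 4225.98 W
Step 2 — input power: P_in = P/eta = 4225.98 / 0.82 = 5154 W
Therefore the shaft input power required = 5154 W.


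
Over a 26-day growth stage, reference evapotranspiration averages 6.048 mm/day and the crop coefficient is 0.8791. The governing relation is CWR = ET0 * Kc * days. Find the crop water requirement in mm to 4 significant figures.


CWR = 6.048 * 0.8791 * 26 = 138.2 mm
Therefore the crop water requirement = 138.2 mm.


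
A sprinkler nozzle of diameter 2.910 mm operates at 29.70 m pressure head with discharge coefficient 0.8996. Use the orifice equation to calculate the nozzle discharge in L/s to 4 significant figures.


Approach: apply the orifice equation, Q = Cd*A*sqrt(2*g*h), A = pi*(d/2)^2.
A = pi*(2.910e-3/2)^2 = 6.65083e-06 m^2
Q = 0.8996 * 6.65083e-06 * sqrt(2*9.81*29.70) * 1000 = 0.1444 L/s
Therefore the nozzle discharge = 0.1444 L/s.


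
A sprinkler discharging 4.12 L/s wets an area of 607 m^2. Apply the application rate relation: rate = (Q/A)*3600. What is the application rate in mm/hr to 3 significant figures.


rate = (4.12 / 607) * 3600 = 24.4 mm/hr
Therefore the application rate = 24.4 mm/hr.


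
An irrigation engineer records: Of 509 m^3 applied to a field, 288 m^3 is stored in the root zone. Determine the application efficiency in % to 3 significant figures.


Approach: apply the application efficiency ratio, Ea = (stored/applied)*100.
Ea = (288/509)*100 = 56.6 %
Therefore the application efficiency = 56.6 %.


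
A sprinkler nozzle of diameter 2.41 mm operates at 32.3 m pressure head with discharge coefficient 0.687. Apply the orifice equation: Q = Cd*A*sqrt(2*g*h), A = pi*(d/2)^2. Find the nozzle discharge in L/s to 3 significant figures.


A = pi*(2.41e-3/2)^2 = 4.5617e-06 m^2
Q = 0.687 * 4.5617e-06 * sqrt(2*9.81*32.3) * 1000 = 0.0789 L/s
Therefore the nozzle discharge = 0.0789 L/s.


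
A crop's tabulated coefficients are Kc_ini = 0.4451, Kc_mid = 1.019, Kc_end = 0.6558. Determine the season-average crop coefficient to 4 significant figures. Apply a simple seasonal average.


Approach: apply a simple seasonal average, Kc_avg = (Kc_ini + Kc_mid + Kc_end)/3.
Kc_avg = (0.4451 + 1.019 + 0.6558)/3 = 0.7066
Therefore the season-average crop coefficient = 0.7066.


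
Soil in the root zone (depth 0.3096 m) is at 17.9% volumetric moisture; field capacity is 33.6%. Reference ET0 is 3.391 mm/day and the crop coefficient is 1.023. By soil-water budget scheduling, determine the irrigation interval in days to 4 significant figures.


Approach: apply soil-water budget scheduling, SMD = (FC-theta)/100*depth*1000; ETc = ET0*Kc; interval = SMD/ETc.
Step 1 — soil moisture deficit:
  SMD = (33.6 - 17.9)/100 * 0.3096 * 1000 = 48.6072 mm
Step 2 — daily crop ET (ETc = ET0*Kc):
  ETc = 3.391 * 1.023 = 3.46899 mm/day
Step 3 — irrigation interval (SMD/ETc):
  interval = 48.6072 / 3.46899 = 14.01 days
Therefore the irrigation interval = 14.01 days.


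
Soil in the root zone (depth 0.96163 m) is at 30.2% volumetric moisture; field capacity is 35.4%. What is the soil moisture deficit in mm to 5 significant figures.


Approach: apply the soil moisture deficit relation, SMD = (FC - theta)/100 * depth * 1000.
SMD = (35.4 - 30.2)/100 * 0.96163 * 1000 = 50.005 mm
Therefore the soil moisture deficit = 50.005 mm.


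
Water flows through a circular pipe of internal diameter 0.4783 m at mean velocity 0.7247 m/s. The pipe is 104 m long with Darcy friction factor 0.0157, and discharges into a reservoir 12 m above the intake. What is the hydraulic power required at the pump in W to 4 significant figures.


Approach: apply continuity + Darcy-Weisbach + hydraulic power, Q = A*v; hf = f*(L/D)*(v^2/(2g)); H = static + hf; P = rho*g*Q*H.
Step 1 — flow rate (continuity, Q = A*v):
  A = pi*(0.4783/2)^2 = 0.179676 m^2
  Q = 0.179676 * 0.7247 = 0.130211 m^3/s
Step 2 — friction head loss (Darcy-Weisbach):
  hf = 0.0157 * (104/0.4783) * (0.7247^2 / (2*9.81))
  hf = 0.0913798 m
Step 3 — total head: H = 12 + 0.0913798 = 12.0914 m
Step 4 — hydraulic power (P = rho*g*Q*H):
  P = 1000 * 9.81 * 0.130211 * 12.0914 = 15450 W
Therefore the hydraulic power required at the pump = 15450 W.


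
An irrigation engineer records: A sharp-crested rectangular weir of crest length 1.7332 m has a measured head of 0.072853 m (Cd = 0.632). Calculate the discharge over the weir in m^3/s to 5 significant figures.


Approach: apply the rectangular weir equation, Q = (2/3)*Cd*L*sqrt(2g)*H^1.5.
Q = (2/3)*0.632*1.7332*sqrt(2*9.81)*0.072853^1.5 = 0.063606 m^3/s
Therefore the discharge over the weir = 0.063606 m^3/s.


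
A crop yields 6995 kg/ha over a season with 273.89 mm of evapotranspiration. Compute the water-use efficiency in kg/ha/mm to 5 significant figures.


Approach: apply the water-use efficiency ratio, WUE = yield/ET.
WUE = 6995 / 273.89 = 25.539 kg/ha/mm
Therefore the water-use efficiency = 25.539 kg/ha/mm.


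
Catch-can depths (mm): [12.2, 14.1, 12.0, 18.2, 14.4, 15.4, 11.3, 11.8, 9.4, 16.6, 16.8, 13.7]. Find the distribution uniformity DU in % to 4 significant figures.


Approach: apply the low-quarter distribution uniformity, DU = (mean of lowest quarter of readings / overall mean)*100.
sorted lowest 3 of 12: [9.4, 11.3, 11.8] -> mean = 10.8333 mm
overall mean = 13.8250 mm
DU = (10.8333/13.8250)*100 = 78.36 %
Therefore the distribution uniformity DU = 78.36 %.


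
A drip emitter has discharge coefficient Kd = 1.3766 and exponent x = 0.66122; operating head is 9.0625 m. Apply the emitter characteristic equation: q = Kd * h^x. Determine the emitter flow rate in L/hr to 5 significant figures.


q = 1.3766 * 9.0625^0.66122 = 5.9123 L/hr
Therefore the emitter flow rate = 5.9123 L/hr.


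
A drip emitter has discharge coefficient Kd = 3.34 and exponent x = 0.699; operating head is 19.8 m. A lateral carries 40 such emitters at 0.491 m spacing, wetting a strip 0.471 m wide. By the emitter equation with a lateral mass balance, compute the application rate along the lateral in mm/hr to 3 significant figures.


Approach: apply the emitter equation with a lateral mass balance, q = Kd*h^x; Q = n*q; rate = Q/(n*spacing*width).
Step 1 — single emitter flow (q = Kd*h^x):
  q = 3.34 * 19.8^0.699 = 26.923 L/hr
Step 2 — total lateral flow: Q = 40 * 26.923 = 1076.9 L/hr
Step 3 — wetted area: A = 40 * 0.491 * 0.471 = 9.2504 m^2
Step 4 — application rate: Q/A = 1076.9/9.2504 = 116 mm/hr
Therefore the application rate along the lateral = 116 mm/hr.


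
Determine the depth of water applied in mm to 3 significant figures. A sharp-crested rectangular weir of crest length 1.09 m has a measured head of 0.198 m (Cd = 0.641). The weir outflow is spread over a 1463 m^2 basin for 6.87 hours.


Approach: apply the rectangular weir equation with a volume-to-depth conversion, Q = (2/3)*Cd*L*sqrt(2g)*H^1.5; d = Q*t/A * 1000.
Step 1 — weir discharge:
  Q = (2/3)*0.641*1.09*sqrt(2*9.81)*0.198^1.5 = 0.18178 m^3/s
Step 2 — volume: V = 0.18178 * 6.87*3600 = 4495.7 m^3
Step 3 — depth: d = V/A * 1000 = 4495.7/1463 * 1000 = 3070 mm
Therefore the depth of water applied = 3070 mm.


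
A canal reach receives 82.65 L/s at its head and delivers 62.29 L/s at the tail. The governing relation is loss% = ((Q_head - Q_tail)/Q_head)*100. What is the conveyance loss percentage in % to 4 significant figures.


loss = ((82.65 - 62.29)/82.65)*100 = 24.63 %
Therefore the conveyance loss percentage = 24.63 %.


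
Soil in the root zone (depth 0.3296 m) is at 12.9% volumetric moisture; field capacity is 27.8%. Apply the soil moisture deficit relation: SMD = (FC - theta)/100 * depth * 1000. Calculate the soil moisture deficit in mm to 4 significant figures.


SMD = (27.8 - 12.9)/100 * 0.3296 * 1000 = 49.11 mm
Therefore the soil moisture deficit = 49.11 mm.


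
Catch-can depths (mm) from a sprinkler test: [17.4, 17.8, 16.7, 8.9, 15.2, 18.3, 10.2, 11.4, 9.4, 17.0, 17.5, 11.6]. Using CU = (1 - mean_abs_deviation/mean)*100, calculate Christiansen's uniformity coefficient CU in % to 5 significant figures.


mean = 14.28333 mm
mean |d_i - mean| = 3.319444 mm
CU = (1 - 3.319444/14.28333)*100 = 76.760 %
Therefore Christiansen's uniformity coefficient CU = 76.760 %.


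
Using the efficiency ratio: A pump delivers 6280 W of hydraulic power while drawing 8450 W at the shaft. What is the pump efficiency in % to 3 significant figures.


Approach: apply the efficiency ratio, eta = (P_out/P_in)*100.
eta = (6280 / 8450) * 100 = 74.3 %
Therefore the pump efficiency = 74.3 %.


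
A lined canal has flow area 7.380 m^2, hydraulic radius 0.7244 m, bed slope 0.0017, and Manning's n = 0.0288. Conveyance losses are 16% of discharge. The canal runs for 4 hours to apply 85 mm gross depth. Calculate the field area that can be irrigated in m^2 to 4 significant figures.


Approach: apply Manning's equation with a conveyance and depth budget, Q = (1/n)*A*R^(2/3)*S^(1/2); Q_field = Q*(1-loss); Area = Q_field*t/(d/1000).
Step 1 — canal discharge (Manning's equation):
  Q = (1/0.0288) * 7.380 * 0.7244^(2/3) * 0.0017^(1/2) = 8.52198 m^3/s
Step 2 — delivered flow: Q_field = 8.52198*(1 - 16/100) = 7.15847 m^3/s
Step 3 — volume delivered: V = 7.15847 * 4*3600 = 103082 m^3
Step 4 — area served: A = V / (depth/1000) = 103082 / 0.085 = 1213000 m^2
Therefore the field area that can be irrigated = 1213000 m^2.


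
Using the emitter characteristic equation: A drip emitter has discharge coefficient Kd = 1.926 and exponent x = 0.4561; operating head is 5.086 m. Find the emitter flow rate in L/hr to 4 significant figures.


Approach: apply the emitter characteristic equation, q = Kd * h^x.
q = 1.926 * 5.086^0.4561 = 4.044 L/hr
Therefore the emitter flow rate = 4.044 L/hr.


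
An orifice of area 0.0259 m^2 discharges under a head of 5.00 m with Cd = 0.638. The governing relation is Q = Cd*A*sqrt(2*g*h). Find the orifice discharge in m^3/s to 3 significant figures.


Q = 0.638 * 0.0259 * sqrt(2*9.81*5.00) = 0.164 m^3/s
Therefore the orifice discharge = 0.164 m^3/s.


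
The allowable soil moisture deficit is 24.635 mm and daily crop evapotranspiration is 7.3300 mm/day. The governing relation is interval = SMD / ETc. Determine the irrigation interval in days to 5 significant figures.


interval = 24.635 / 7.3300 = 3.3608 days
Therefore the irrigation interval = 3.3608 days.


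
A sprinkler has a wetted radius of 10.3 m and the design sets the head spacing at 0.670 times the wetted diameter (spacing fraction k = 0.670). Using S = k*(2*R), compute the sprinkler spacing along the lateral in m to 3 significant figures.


S = 0.670 * (2 * 10.3) = 13.8 m
Therefore the sprinkler spacing along the lateral = 13.8 m.


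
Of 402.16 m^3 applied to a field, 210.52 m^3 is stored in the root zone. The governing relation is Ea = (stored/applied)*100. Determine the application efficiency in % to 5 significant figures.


Ea = (210.52/402.16)*100 = 52.347 %
Therefore the application efficiency = 52.347 %.


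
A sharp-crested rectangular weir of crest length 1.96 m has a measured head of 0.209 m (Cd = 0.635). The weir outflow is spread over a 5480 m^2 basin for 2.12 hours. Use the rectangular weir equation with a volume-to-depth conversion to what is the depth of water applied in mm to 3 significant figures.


Approach: apply the rectangular weir equation with a volume-to-depth conversion, Q = (2/3)*Cd*L*sqrt(2g)*H^1.5; d = Q*t/A * 1000.
Step 1 — weir discharge:
  Q = (2/3)*0.635*1.96*sqrt(2*9.81)*0.209^1.5 = 0.35116 m^3/s
Step 2 — volume: V = 0.35116 * 2.12*3600 = 2680.1 m^3
Step 3 — depth: d = V/A * 1000 = 2680.1/5480 * 1000 = 489 mm
Therefore the depth of water applied = 489 mm.


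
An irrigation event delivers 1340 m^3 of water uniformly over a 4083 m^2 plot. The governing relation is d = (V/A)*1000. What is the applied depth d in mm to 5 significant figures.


d = (1340 / 4083) * 1000 = 328.19 mm
Therefore the applied depth d = 328.19 mm.


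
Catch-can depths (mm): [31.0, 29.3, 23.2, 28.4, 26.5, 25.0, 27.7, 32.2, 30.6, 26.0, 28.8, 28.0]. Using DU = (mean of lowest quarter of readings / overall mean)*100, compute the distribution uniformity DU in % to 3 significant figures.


sorted lowest 3 of 12: [23.2, 25.0, 26.0] -> mean = 24.733 mm
overall mean = 28.058 mm
DU = (24.733/28.058)*100 = 88.1 %
Therefore the distribution uniformity DU = 88.1 %.
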